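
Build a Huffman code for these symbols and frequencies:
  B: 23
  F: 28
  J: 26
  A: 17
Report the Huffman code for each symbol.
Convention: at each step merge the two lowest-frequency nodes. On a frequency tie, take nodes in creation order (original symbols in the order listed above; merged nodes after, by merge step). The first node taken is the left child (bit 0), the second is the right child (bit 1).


Huffman tree construction:
Step 1: Merge A(17) + B(23) = 40
Step 2: Merge J(26) + F(28) = 54
Step 3: Merge (A+B)(40) + (J+F)(54) = 94
Read each symbol's code off the tree from the root (left child = 0, right child = 1).

Codes:
  B: 01 (length 2)
  F: 11 (length 2)
  J: 10 (length 2)
  A: 00 (length 2)
Average code length: 188/94 = 2.0000 bits/symbol


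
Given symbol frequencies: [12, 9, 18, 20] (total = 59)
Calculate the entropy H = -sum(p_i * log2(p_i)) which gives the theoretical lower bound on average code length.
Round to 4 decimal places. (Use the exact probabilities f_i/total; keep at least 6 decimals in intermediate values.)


Per-symbol terms -p_i * log2(p_i) with p_i = f_i/59:
  p = 12/59 = 0.203390: log2(p) = -2.297681, -p*log2(p) = 0.467325
  p = 9/59 = 0.152542: log2(p) = -2.712718, -p*log2(p) = 0.413804
  p = 18/59 = 0.305085: log2(p) = -1.712718, -p*log2(p) = 0.522524
  p = 20/59 = 0.338983: log2(p) = -1.560715, -p*log2(p) = 0.529056
H = 0.467325 + 0.413804 + 0.522524 + 0.529056 = 1.932709

H = 1.9327 bits/symbol


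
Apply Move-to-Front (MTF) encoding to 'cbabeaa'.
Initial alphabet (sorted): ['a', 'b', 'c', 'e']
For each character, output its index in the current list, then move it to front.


MTF encoding:
'c': index 2 in ['a', 'b', 'c', 'e'] -> ['c', 'a', 'b', 'e']
'b': index 2 in ['c', 'a', 'b', 'e'] -> ['b', 'c', 'a', 'e']
'a': index 2 in ['b', 'c', 'a', 'e'] -> ['a', 'b', 'c', 'e']
'b': index 1 in ['a', 'b', 'c', 'e'] -> ['b', 'a', 'c', 'e']
'e': index 3 in ['b', 'a', 'c', 'e'] -> ['e', 'b', 'a', 'c']
'a': index 2 in ['e', 'b', 'a', 'c'] -> ['a', 'e', 'b', 'c']
'a': index 0 in ['a', 'e', 'b', 'c'] -> ['a', 'e', 'b', 'c']


Output: [2, 2, 2, 1, 3, 2, 0]


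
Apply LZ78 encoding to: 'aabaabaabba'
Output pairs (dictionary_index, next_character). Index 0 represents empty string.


LZ78 encoding steps:
Dictionary: {0: ''}
Step 1: w='' (idx 0), next='a' -> output (0, 'a'), add 'a' as idx 1
Step 2: w='a' (idx 1), next='b' -> output (1, 'b'), add 'ab' as idx 2
Step 3: w='a' (idx 1), next='a' -> output (1, 'a'), add 'aa' as idx 3
Step 4: w='' (idx 0), next='b' -> output (0, 'b'), add 'b' as idx 4
Step 5: w='aa' (idx 3), next='b' -> output (3, 'b'), add 'aab' as idx 5
Step 6: w='b' (idx 4), next='a' -> output (4, 'a'), add 'ba' as idx 6


Encoded: [(0, 'a'), (1, 'b'), (1, 'a'), (0, 'b'), (3, 'b'), (4, 'a')]


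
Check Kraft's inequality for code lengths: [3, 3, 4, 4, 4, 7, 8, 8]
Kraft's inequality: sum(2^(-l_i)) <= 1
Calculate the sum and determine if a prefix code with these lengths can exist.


Sum = 2^(-3) + 2^(-3) + 2^(-4) + 2^(-4) + 2^(-4) + 2^(-7) + 2^(-8) + 2^(-8)
    = 0.125 + 0.125 + 0.0625 + 0.0625 + 0.0625 + 0.0078125 + 0.00390625 + 0.00390625
    = 116/256 = 0.453125
Since 0.453125 <= 1, Kraft's inequality IS satisfied.
A prefix code with these lengths CAN exist.

Kraft sum = 0.453125. Satisfied.


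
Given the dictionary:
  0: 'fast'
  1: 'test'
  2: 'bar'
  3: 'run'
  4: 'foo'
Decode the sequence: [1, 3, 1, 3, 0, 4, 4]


Look up each index in the dictionary:
  1 -> 'test'
  3 -> 'run'
  1 -> 'test'
  3 -> 'run'
  0 -> 'fast'
  4 -> 'foo'
  4 -> 'foo'

Decoded: "test run test run fast foo foo"


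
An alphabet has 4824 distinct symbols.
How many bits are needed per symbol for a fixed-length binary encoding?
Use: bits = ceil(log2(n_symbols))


log2(4824) = 12.236
Bracket: 2^12 = 4096 < 4824 <= 2^13 = 8192
So ceil(log2(4824)) = 13

bits = ceil(log2(4824)) = ceil(12.236) = 13 bits


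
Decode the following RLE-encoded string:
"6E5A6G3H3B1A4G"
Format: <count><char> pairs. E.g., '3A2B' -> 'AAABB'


Expanding each <count><char> pair:
  6E -> 'EEEEEE'
  5A -> 'AAAAA'
  6G -> 'GGGGGG'
  3H -> 'HHH'
  3B -> 'BBB'
  1A -> 'A'
  4G -> 'GGGG'

Decoded = EEEEEEAAAAAGGGGGGHHHBBBAGGGG


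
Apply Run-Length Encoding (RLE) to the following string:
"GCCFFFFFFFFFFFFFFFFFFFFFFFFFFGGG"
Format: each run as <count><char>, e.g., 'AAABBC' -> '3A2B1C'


Scanning runs left to right:
  i=0: run of 'G' x 1 -> '1G'
  i=1: run of 'C' x 2 -> '2C'
  i=3: run of 'F' x 26 -> '26F'
  i=29: run of 'G' x 3 -> '3G'

RLE = 1G2C26F3G


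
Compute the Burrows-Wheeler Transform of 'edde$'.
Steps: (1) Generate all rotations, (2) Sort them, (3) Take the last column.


Rotations (sorted):
  0: $edde -> last char: e
  1: dde$e -> last char: e
  2: de$ed -> last char: d
  3: e$edd -> last char: d
  4: edde$ -> last char: $


BWT = eedd$


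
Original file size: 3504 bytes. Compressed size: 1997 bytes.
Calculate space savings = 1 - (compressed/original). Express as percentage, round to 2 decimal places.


ratio = compressed/original = 1997/3504 = 0.56992
savings = 1 - ratio = 1 - 0.56992 = 0.43008
as a percentage: 0.43008 * 100 = 43.01%

Space savings = 1 - 1997/3504 = 43.01%


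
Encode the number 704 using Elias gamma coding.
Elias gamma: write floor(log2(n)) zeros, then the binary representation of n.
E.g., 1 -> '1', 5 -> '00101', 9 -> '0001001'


num_bits = floor(log2(704)) + 1 = 10
leading_zeros = num_bits - 1 = 9
binary(704) = 1011000000

Elias gamma(704) = '000000000' + '1011000000' = 0000000001011000000 (19 bits)


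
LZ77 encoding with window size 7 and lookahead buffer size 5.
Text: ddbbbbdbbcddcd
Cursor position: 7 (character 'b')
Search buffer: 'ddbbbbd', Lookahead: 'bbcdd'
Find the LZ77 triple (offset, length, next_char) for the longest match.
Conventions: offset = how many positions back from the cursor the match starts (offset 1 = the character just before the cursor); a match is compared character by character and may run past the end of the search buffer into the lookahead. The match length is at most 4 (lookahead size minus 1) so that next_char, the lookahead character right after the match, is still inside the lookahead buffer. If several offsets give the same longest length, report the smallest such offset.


Try each offset into the search buffer:
  offset=1 (pos 6, char 'd'): match length 0
  offset=2 (pos 5, char 'b'): match length 1
  offset=3 (pos 4, char 'b'): match length 2
  offset=4 (pos 3, char 'b'): match length 2
  offset=5 (pos 2, char 'b'): match length 2
  offset=6 (pos 1, char 'd'): match length 0
  offset=7 (pos 0, char 'd'): match length 0
Longest match has length 2, found at offsets 3, 4, 5; take the smallest, offset 3.
next_char = character at position 7 + 2 = 9 -> 'c'

Best match: offset=3, length=2 (matching 'bb' starting at position 4)
LZ77 triple: (3, 2, 'c')


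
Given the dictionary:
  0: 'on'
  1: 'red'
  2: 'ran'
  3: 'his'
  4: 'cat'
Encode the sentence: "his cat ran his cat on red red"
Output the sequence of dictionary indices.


Look up each word in the dictionary:
  'his' -> 3
  'cat' -> 4
  'ran' -> 2
  'his' -> 3
  'cat' -> 4
  'on' -> 0
  'red' -> 1
  'red' -> 1

Encoded: [3, 4, 2, 3, 4, 0, 1, 1]


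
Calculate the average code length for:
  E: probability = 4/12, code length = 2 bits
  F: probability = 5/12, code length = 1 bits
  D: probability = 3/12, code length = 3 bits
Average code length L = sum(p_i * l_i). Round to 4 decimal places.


Weighted contributions p_i * l_i:
  E: (4/12) * 2 = 8/12
  F: (5/12) * 1 = 5/12
  D: (3/12) * 3 = 9/12
Sum = (8 + 5 + 9)/12 = 22/12

L = 22/12 = 1.8333 bits/symbol


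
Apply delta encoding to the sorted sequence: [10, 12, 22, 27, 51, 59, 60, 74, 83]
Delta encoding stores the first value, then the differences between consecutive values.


First value: 10
Deltas:
  12 - 10 = 2
  22 - 12 = 10
  27 - 22 = 5
  51 - 27 = 24
  59 - 51 = 8
  60 - 59 = 1
  74 - 60 = 14
  83 - 74 = 9


Delta encoded: [10, 2, 10, 5, 24, 8, 1, 14, 9]


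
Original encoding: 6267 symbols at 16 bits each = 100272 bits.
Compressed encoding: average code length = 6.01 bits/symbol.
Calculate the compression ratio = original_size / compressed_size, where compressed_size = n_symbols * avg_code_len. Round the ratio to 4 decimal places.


original_size = n_symbols * orig_bits = 6267 * 16 = 100272 bits
compressed_size = n_symbols * avg_code_len = 6267 * 6.01 = 37664.67 bits
ratio = original_size / compressed_size = 100272 / 37664.67 = 2.6622

Compression ratio = 2.6622


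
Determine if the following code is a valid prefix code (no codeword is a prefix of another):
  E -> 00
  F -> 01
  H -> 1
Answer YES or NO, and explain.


Checking each pair (does one codeword prefix another?):
  E='00' vs F='01': no prefix
  E='00' vs H='1': no prefix
  F='01' vs E='00': no prefix
  F='01' vs H='1': no prefix
  H='1' vs E='00': no prefix
  H='1' vs F='01': no prefix
No violation found over all pairs.

YES -- this is a valid prefix code. No codeword is a prefix of any other codeword.


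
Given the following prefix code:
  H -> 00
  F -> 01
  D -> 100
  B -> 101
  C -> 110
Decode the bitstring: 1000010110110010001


Decoding step by step:
Bits 100 -> D
Bits 00 -> H
Bits 101 -> B
Bits 101 -> B
Bits 100 -> D
Bits 100 -> D
Bits 01 -> F


Decoded message: DHBBDDF


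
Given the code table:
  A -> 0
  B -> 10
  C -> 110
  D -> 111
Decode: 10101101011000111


Decoding:
10 -> B
10 -> B
110 -> C
10 -> B
110 -> C
0 -> A
0 -> A
111 -> D


Result: BBCBCAAD


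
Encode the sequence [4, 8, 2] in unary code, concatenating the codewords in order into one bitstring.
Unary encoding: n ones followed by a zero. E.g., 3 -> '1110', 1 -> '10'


Encode each number as n ones followed by a terminating 0:
  4 -> 11110 (5 bits)
  8 -> 111111110 (9 bits)
  2 -> 110 (3 bits)
Total length = 5 + 9 + 3 = 17 bits.

Unary([4, 8, 2]) = 11110111111110110 (17 bits)


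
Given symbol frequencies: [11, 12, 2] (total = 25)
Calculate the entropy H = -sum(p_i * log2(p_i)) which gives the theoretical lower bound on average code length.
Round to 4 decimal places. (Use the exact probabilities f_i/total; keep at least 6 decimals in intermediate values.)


Per-symbol terms -p_i * log2(p_i) with p_i = f_i/25:
  p = 11/25 = 0.440000: log2(p) = -1.184425, -p*log2(p) = 0.521147
  p = 12/25 = 0.480000: log2(p) = -1.058894, -p*log2(p) = 0.508269
  p = 2/25 = 0.080000: log2(p) = -3.643856, -p*log2(p) = 0.291508
H = 0.521147 + 0.508269 + 0.291508 = 1.320924

H = 1.3209 bits/symbol


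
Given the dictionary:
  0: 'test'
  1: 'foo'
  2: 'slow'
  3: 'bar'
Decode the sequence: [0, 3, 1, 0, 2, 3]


Look up each index in the dictionary:
  0 -> 'test'
  3 -> 'bar'
  1 -> 'foo'
  0 -> 'test'
  2 -> 'slow'
  3 -> 'bar'

Decoded: "test bar foo test slow bar"


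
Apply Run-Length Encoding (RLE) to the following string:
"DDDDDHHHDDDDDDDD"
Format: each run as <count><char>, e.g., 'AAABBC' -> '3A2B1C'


Scanning runs left to right:
  i=0: run of 'D' x 5 -> '5D'
  i=5: run of 'H' x 3 -> '3H'
  i=8: run of 'D' x 8 -> '8D'

RLE = 5D3H8D


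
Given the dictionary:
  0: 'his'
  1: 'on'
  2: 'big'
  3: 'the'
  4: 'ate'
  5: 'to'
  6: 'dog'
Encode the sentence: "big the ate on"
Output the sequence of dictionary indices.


Look up each word in the dictionary:
  'big' -> 2
  'the' -> 3
  'ate' -> 4
  'on' -> 1

Encoded: [2, 3, 4, 1]


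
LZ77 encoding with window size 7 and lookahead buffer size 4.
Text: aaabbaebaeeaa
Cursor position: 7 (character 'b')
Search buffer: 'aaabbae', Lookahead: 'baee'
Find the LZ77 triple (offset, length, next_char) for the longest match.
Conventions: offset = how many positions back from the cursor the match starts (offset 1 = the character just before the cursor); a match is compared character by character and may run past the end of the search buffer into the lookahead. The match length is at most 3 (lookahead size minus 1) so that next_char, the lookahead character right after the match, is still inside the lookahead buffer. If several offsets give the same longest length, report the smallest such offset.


Try each offset into the search buffer:
  offset=1 (pos 6, char 'e'): match length 0
  offset=2 (pos 5, char 'a'): match length 0
  offset=3 (pos 4, char 'b'): match length 3
  offset=4 (pos 3, char 'b'): match length 1
  offset=5 (pos 2, char 'a'): match length 0
  offset=6 (pos 1, char 'a'): match length 0
  offset=7 (pos 0, char 'a'): match length 0
Longest match has length 3 at offset 3.
next_char = character at position 7 + 3 = 10 -> 'e'

Best match: offset=3, length=3 (matching 'bae' starting at position 4)
LZ77 triple: (3, 3, 'e')


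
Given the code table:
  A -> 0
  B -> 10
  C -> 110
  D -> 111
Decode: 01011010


Decoding:
0 -> A
10 -> B
110 -> C
10 -> B


Result: ABCB


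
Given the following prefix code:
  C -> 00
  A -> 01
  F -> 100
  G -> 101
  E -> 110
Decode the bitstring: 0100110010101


Decoding step by step:
Bits 01 -> A
Bits 00 -> C
Bits 110 -> E
Bits 01 -> A
Bits 01 -> A
Bits 01 -> A


Decoded message: ACEAAA


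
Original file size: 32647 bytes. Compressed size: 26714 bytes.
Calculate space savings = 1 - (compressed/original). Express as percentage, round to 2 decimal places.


ratio = compressed/original = 26714/32647 = 0.818268
savings = 1 - ratio = 1 - 0.818268 = 0.181732
as a percentage: 0.181732 * 100 = 18.17%

Space savings = 1 - 26714/32647 = 18.17%


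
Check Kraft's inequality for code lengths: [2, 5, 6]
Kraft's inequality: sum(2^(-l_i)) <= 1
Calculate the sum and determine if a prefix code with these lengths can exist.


Sum = 2^(-2) + 2^(-5) + 2^(-6)
    = 0.25 + 0.03125 + 0.015625
    = 19/64 = 0.296875
Since 0.296875 <= 1, Kraft's inequality IS satisfied.
A prefix code with these lengths CAN exist.

Kraft sum = 0.296875. Satisfied.


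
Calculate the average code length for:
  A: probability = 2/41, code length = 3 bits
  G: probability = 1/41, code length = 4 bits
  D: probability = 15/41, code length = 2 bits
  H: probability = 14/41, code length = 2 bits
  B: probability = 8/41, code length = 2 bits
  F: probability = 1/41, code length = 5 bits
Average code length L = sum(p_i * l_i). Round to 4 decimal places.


Weighted contributions p_i * l_i:
  A: (2/41) * 3 = 6/41
  G: (1/41) * 4 = 4/41
  D: (15/41) * 2 = 30/41
  H: (14/41) * 2 = 28/41
  B: (8/41) * 2 = 16/41
  F: (1/41) * 5 = 5/41
Sum = (6 + 4 + 30 + 28 + 16 + 5)/41 = 89/41

L = 89/41 = 2.1707 bits/symbol


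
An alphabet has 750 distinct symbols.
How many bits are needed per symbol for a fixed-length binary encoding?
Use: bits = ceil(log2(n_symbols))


log2(750) = 9.5507
Bracket: 2^9 = 512 < 750 <= 2^10 = 1024
So ceil(log2(750)) = 10

bits = ceil(log2(750)) = ceil(9.5507) = 10 bits


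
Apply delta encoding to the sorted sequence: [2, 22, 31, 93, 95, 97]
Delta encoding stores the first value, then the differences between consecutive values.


First value: 2
Deltas:
  22 - 2 = 20
  31 - 22 = 9
  93 - 31 = 62
  95 - 93 = 2
  97 - 95 = 2


Delta encoded: [2, 20, 9, 62, 2, 2]


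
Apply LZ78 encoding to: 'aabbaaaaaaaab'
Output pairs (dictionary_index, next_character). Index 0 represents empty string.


LZ78 encoding steps:
Dictionary: {0: ''}
Step 1: w='' (idx 0), next='a' -> output (0, 'a'), add 'a' as idx 1
Step 2: w='a' (idx 1), next='b' -> output (1, 'b'), add 'ab' as idx 2
Step 3: w='' (idx 0), next='b' -> output (0, 'b'), add 'b' as idx 3
Step 4: w='a' (idx 1), next='a' -> output (1, 'a'), add 'aa' as idx 4
Step 5: w='aa' (idx 4), next='a' -> output (4, 'a'), add 'aaa' as idx 5
Step 6: w='aaa' (idx 5), next='b' -> output (5, 'b'), add 'aaab' as idx 6


Encoded: [(0, 'a'), (1, 'b'), (0, 'b'), (1, 'a'), (4, 'a'), (5, 'b')]


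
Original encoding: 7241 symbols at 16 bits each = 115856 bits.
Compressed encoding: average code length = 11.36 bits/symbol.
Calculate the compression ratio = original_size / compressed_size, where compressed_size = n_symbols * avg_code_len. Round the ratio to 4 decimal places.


original_size = n_symbols * orig_bits = 7241 * 16 = 115856 bits
compressed_size = n_symbols * avg_code_len = 7241 * 11.36 = 82257.76 bits
ratio = original_size / compressed_size = 115856 / 82257.76 = 1.4085

Compression ratio = 1.4085


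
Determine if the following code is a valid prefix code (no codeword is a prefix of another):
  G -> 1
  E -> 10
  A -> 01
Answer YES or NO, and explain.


Checking each pair (does one codeword prefix another?):
  G='1' vs E='10': prefix -- VIOLATION

NO -- this is NOT a valid prefix code. G (1) is a prefix of E (10).


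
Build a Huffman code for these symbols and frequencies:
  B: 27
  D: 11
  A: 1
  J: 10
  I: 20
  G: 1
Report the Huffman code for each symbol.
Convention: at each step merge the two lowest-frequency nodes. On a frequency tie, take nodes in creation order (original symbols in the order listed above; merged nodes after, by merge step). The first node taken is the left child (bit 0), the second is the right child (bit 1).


Huffman tree construction:
Step 1: Merge A(1) + G(1) = 2
Step 2: Merge (A+G)(2) + J(10) = 12
Step 3: Merge D(11) + ((A+G)+J)(12) = 23
Step 4: Merge I(20) + (D+((A+G)+J))(23) = 43
Step 5: Merge B(27) + (I+(D+((A+G)+J)))(43) = 70
Read each symbol's code off the tree from the root (left child = 0, right child = 1).

Codes:
  B: 0 (length 1)
  D: 110 (length 3)
  A: 11100 (length 5)
  J: 1111 (length 4)
  I: 10 (length 2)
  G: 11101 (length 5)
Average code length: 150/70 = 2.1429 bits/symbol


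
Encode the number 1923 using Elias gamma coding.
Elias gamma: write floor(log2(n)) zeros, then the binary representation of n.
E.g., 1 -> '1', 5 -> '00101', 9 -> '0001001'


num_bits = floor(log2(1923)) + 1 = 11
leading_zeros = num_bits - 1 = 10
binary(1923) = 11110000011

Elias gamma(1923) = '0000000000' + '11110000011' = 000000000011110000011 (21 bits)


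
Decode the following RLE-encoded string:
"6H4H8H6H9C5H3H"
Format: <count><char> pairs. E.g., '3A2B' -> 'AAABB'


Expanding each <count><char> pair:
  6H -> 'HHHHHH'
  4H -> 'HHHH'
  8H -> 'HHHHHHHH'
  6H -> 'HHHHHH'
  9C -> 'CCCCCCCCC'
  5H -> 'HHHHH'
  3H -> 'HHH'

Decoded = HHHHHHHHHHHHHHHHHHHHHHHHCCCCCCCCCHHHHHHHH


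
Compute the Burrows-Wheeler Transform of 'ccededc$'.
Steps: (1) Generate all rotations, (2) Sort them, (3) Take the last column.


Rotations (sorted):
  0: $ccededc -> last char: c
  1: c$cceded -> last char: d
  2: ccededc$ -> last char: $
  3: cededc$c -> last char: c
  4: dc$ccede -> last char: e
  5: dedc$cce -> last char: e
  6: edc$cced -> last char: d
  7: ededc$cc -> last char: c


BWT = cd$ceedc


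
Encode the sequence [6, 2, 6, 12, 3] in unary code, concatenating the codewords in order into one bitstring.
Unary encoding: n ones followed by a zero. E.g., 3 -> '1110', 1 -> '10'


Encode each number as n ones followed by a terminating 0:
  6 -> 1111110 (7 bits)
  2 -> 110 (3 bits)
  6 -> 1111110 (7 bits)
  12 -> 1111111111110 (13 bits)
  3 -> 1110 (4 bits)
Total length = 7 + 3 + 7 + 13 + 4 = 34 bits.

Unary([6, 2, 6, 12, 3]) = 1111110110111111011111111111101110 (34 bits)


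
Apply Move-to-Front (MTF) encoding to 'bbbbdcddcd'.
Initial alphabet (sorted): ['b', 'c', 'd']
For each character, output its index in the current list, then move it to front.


MTF encoding:
'b': index 0 in ['b', 'c', 'd'] -> ['b', 'c', 'd']
'b': index 0 in ['b', 'c', 'd'] -> ['b', 'c', 'd']
'b': index 0 in ['b', 'c', 'd'] -> ['b', 'c', 'd']
'b': index 0 in ['b', 'c', 'd'] -> ['b', 'c', 'd']
'd': index 2 in ['b', 'c', 'd'] -> ['d', 'b', 'c']
'c': index 2 in ['d', 'b', 'c'] -> ['c', 'd', 'b']
'd': index 1 in ['c', 'd', 'b'] -> ['d', 'c', 'b']
'd': index 0 in ['d', 'c', 'b'] -> ['d', 'c', 'b']
'c': index 1 in ['d', 'c', 'b'] -> ['c', 'd', 'b']
'd': index 1 in ['c', 'd', 'b'] -> ['d', 'c', 'b']


Output: [0, 0, 0, 0, 2, 2, 1, 0, 1, 1]


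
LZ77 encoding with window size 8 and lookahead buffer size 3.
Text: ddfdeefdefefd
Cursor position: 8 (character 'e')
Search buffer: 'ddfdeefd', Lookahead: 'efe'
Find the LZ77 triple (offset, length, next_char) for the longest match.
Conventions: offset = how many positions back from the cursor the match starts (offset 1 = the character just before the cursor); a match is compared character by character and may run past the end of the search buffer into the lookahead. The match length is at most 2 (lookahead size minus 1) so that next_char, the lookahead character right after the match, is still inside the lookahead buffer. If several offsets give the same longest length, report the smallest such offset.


Try each offset into the search buffer:
  offset=1 (pos 7, char 'd'): match length 0
  offset=2 (pos 6, char 'f'): match length 0
  offset=3 (pos 5, char 'e'): match length 2
  offset=4 (pos 4, char 'e'): match length 1
  offset=5 (pos 3, char 'd'): match length 0
  offset=6 (pos 2, char 'f'): match length 0
  offset=7 (pos 1, char 'd'): match length 0
  offset=8 (pos 0, char 'd'): match length 0
Longest match has length 2 at offset 3.
next_char = character at position 8 + 2 = 10 -> 'e'

Best match: offset=3, length=2 (matching 'ef' starting at position 5)
LZ77 triple: (3, 2, 'e')


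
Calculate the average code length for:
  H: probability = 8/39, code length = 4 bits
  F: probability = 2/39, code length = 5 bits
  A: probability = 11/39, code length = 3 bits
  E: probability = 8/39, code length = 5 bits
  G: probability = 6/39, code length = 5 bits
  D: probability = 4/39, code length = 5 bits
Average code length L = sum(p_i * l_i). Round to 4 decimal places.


Weighted contributions p_i * l_i:
  H: (8/39) * 4 = 32/39
  F: (2/39) * 5 = 10/39
  A: (11/39) * 3 = 33/39
  E: (8/39) * 5 = 40/39
  G: (6/39) * 5 = 30/39
  D: (4/39) * 5 = 20/39
Sum = (32 + 10 + 33 + 40 + 30 + 20)/39 = 165/39

L = 165/39 = 4.2308 bits/symbol


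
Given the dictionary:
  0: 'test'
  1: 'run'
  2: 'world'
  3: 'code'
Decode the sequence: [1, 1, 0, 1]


Look up each index in the dictionary:
  1 -> 'run'
  1 -> 'run'
  0 -> 'test'
  1 -> 'run'

Decoded: "run run test run"


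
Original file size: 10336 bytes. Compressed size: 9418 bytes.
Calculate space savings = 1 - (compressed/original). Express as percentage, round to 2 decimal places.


ratio = compressed/original = 9418/10336 = 0.911184
savings = 1 - ratio = 1 - 0.911184 = 0.088816
as a percentage: 0.088816 * 100 = 8.88%

Space savings = 1 - 9418/10336 = 8.88%


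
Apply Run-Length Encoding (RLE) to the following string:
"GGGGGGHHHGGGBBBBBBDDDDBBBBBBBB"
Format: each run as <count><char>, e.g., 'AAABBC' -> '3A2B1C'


Scanning runs left to right:
  i=0: run of 'G' x 6 -> '6G'
  i=6: run of 'H' x 3 -> '3H'
  i=9: run of 'G' x 3 -> '3G'
  i=12: run of 'B' x 6 -> '6B'
  i=18: run of 'D' x 4 -> '4D'
  i=22: run of 'B' x 8 -> '8B'

RLE = 6G3H3G6B4D8B


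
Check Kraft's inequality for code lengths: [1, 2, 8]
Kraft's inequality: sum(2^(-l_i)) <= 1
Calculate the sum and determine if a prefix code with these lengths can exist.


Sum = 2^(-1) + 2^(-2) + 2^(-8)
    = 0.5 + 0.25 + 0.00390625
    = 193/256 = 0.75390625
Since 0.75390625 <= 1, Kraft's inequality IS satisfied.
A prefix code with these lengths CAN exist.

Kraft sum = 0.75390625. Satisfied.


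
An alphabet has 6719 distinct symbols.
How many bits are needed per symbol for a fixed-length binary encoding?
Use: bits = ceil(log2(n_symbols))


log2(6719) = 12.714
Bracket: 2^12 = 4096 < 6719 <= 2^13 = 8192
So ceil(log2(6719)) = 13

bits = ceil(log2(6719)) = ceil(12.714) = 13 bits


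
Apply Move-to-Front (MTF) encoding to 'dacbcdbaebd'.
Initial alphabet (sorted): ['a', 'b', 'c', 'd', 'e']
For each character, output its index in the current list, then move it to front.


MTF encoding:
'd': index 3 in ['a', 'b', 'c', 'd', 'e'] -> ['d', 'a', 'b', 'c', 'e']
'a': index 1 in ['d', 'a', 'b', 'c', 'e'] -> ['a', 'd', 'b', 'c', 'e']
'c': index 3 in ['a', 'd', 'b', 'c', 'e'] -> ['c', 'a', 'd', 'b', 'e']
'b': index 3 in ['c', 'a', 'd', 'b', 'e'] -> ['b', 'c', 'a', 'd', 'e']
'c': index 1 in ['b', 'c', 'a', 'd', 'e'] -> ['c', 'b', 'a', 'd', 'e']
'd': index 3 in ['c', 'b', 'a', 'd', 'e'] -> ['d', 'c', 'b', 'a', 'e']
'b': index 2 in ['d', 'c', 'b', 'a', 'e'] -> ['b', 'd', 'c', 'a', 'e']
'a': index 3 in ['b', 'd', 'c', 'a', 'e'] -> ['a', 'b', 'd', 'c', 'e']
'e': index 4 in ['a', 'b', 'd', 'c', 'e'] -> ['e', 'a', 'b', 'd', 'c']
'b': index 2 in ['e', 'a', 'b', 'd', 'c'] -> ['b', 'e', 'a', 'd', 'c']
'd': index 3 in ['b', 'e', 'a', 'd', 'c'] -> ['d', 'b', 'e', 'a', 'c']


Output: [3, 1, 3, 3, 1, 3, 2, 3, 4, 2, 3]


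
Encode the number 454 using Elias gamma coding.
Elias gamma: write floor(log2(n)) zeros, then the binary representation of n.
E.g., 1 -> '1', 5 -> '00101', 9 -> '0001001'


num_bits = floor(log2(454)) + 1 = 9
leading_zeros = num_bits - 1 = 8
binary(454) = 111000110

Elias gamma(454) = '00000000' + '111000110' = 00000000111000110 (17 bits)


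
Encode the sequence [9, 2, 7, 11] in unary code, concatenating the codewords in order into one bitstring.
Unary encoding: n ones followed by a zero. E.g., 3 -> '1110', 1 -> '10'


Encode each number as n ones followed by a terminating 0:
  9 -> 1111111110 (10 bits)
  2 -> 110 (3 bits)
  7 -> 11111110 (8 bits)
  11 -> 111111111110 (12 bits)
Total length = 10 + 3 + 8 + 12 = 33 bits.

Unary([9, 2, 7, 11]) = 111111111011011111110111111111110 (33 bits)


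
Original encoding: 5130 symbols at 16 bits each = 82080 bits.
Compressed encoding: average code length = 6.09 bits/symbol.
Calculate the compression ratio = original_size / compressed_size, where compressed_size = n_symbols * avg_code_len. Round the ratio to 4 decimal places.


original_size = n_symbols * orig_bits = 5130 * 16 = 82080 bits
compressed_size = n_symbols * avg_code_len = 5130 * 6.09 = 31241.7 bits
ratio = original_size / compressed_size = 82080 / 31241.7 = 2.6273

Compression ratio = 2.6273


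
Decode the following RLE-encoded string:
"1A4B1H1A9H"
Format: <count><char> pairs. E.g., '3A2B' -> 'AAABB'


Expanding each <count><char> pair:
  1A -> 'A'
  4B -> 'BBBB'
  1H -> 'H'
  1A -> 'A'
  9H -> 'HHHHHHHHH'

Decoded = ABBBBHAHHHHHHHHH


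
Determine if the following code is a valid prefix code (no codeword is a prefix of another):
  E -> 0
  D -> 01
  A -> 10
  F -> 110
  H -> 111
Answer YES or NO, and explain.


Checking each pair (does one codeword prefix another?):
  E='0' vs D='01': prefix -- VIOLATION

NO -- this is NOT a valid prefix code. E (0) is a prefix of D (01).


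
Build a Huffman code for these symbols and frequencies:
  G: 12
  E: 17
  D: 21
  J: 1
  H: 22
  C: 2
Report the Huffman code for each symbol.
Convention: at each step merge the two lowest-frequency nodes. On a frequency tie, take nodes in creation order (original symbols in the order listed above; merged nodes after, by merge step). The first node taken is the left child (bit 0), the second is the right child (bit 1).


Huffman tree construction:
Step 1: Merge J(1) + C(2) = 3
Step 2: Merge (J+C)(3) + G(12) = 15
Step 3: Merge ((J+C)+G)(15) + E(17) = 32
Step 4: Merge D(21) + H(22) = 43
Step 5: Merge (((J+C)+G)+E)(32) + (D+H)(43) = 75
Read each symbol's code off the tree from the root (left child = 0, right child = 1).

Codes:
  G: 001 (length 3)
  E: 01 (length 2)
  D: 10 (length 2)
  J: 0000 (length 4)
  H: 11 (length 2)
  C: 0001 (length 4)
Average code length: 168/75 = 2.2400 bits/symbol


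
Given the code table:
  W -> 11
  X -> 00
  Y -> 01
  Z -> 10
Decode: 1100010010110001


Decoding:
11 -> W
00 -> X
01 -> Y
00 -> X
10 -> Z
11 -> W
00 -> X
01 -> Y


Result: WXYXZWXY


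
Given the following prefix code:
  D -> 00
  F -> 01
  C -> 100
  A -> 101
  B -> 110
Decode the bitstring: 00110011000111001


Decoding step by step:
Bits 00 -> D
Bits 110 -> B
Bits 01 -> F
Bits 100 -> C
Bits 01 -> F
Bits 110 -> B
Bits 01 -> F


Decoded message: DBFCFBF


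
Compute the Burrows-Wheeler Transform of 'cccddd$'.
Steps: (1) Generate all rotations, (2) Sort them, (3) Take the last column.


Rotations (sorted):
  0: $cccddd -> last char: d
  1: cccddd$ -> last char: $
  2: ccddd$c -> last char: c
  3: cddd$cc -> last char: c
  4: d$cccdd -> last char: d
  5: dd$cccd -> last char: d
  6: ddd$ccc -> last char: c


BWT = d$ccddc


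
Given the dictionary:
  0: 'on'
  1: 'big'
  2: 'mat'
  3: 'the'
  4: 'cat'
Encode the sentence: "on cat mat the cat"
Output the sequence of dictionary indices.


Look up each word in the dictionary:
  'on' -> 0
  'cat' -> 4
  'mat' -> 2
  'the' -> 3
  'cat' -> 4

Encoded: [0, 4, 2, 3, 4]


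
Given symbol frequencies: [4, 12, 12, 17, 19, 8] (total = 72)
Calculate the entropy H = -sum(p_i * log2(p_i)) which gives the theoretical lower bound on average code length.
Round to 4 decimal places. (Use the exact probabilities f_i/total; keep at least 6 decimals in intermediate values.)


Per-symbol terms -p_i * log2(p_i) with p_i = f_i/72:
  p = 4/72 = 0.055556: log2(p) = -4.169925, -p*log2(p) = 0.231663
  p = 12/72 = 0.166667: log2(p) = -2.584963, -p*log2(p) = 0.430827
  p = 12/72 = 0.166667: log2(p) = -2.584963, -p*log2(p) = 0.430827
  p = 17/72 = 0.236111: log2(p) = -2.082462, -p*log2(p) = 0.491692
  p = 19/72 = 0.263889: log2(p) = -1.921997, -p*log2(p) = 0.507194
  p = 8/72 = 0.111111: log2(p) = -3.169925, -p*log2(p) = 0.352214
H = 0.231663 + 0.430827 + 0.430827 + 0.491692 + 0.507194 + 0.352214 = 2.444417

H = 2.4444 bits/symbol


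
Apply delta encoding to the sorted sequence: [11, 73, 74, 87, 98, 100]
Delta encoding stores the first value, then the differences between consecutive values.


First value: 11
Deltas:
  73 - 11 = 62
  74 - 73 = 1
  87 - 74 = 13
  98 - 87 = 11
  100 - 98 = 2


Delta encoded: [11, 62, 1, 13, 11, 2]


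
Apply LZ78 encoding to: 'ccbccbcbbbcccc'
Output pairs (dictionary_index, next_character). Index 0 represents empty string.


LZ78 encoding steps:
Dictionary: {0: ''}
Step 1: w='' (idx 0), next='c' -> output (0, 'c'), add 'c' as idx 1
Step 2: w='c' (idx 1), next='b' -> output (1, 'b'), add 'cb' as idx 2
Step 3: w='c' (idx 1), next='c' -> output (1, 'c'), add 'cc' as idx 3
Step 4: w='' (idx 0), next='b' -> output (0, 'b'), add 'b' as idx 4
Step 5: w='cb' (idx 2), next='b' -> output (2, 'b'), add 'cbb' as idx 5
Step 6: w='b' (idx 4), next='c' -> output (4, 'c'), add 'bc' as idx 6
Step 7: w='cc' (idx 3), next='c' -> output (3, 'c'), add 'ccc' as idx 7


Encoded: [(0, 'c'), (1, 'b'), (1, 'c'), (0, 'b'), (2, 'b'), (4, 'c'), (3, 'c')]


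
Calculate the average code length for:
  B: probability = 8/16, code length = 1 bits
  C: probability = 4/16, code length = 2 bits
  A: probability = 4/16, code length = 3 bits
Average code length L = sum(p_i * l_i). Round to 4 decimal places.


Weighted contributions p_i * l_i:
  B: (8/16) * 1 = 8/16
  C: (4/16) * 2 = 8/16
  A: (4/16) * 3 = 12/16
Sum = (8 + 8 + 12)/16 = 28/16

L = 28/16 = 1.7500 bits/symbol


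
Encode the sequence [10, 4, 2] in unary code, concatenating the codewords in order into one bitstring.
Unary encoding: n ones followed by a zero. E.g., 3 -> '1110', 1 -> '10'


Encode each number as n ones followed by a terminating 0:
  10 -> 11111111110 (11 bits)
  4 -> 11110 (5 bits)
  2 -> 110 (3 bits)
Total length = 11 + 5 + 3 = 19 bits.

Unary([10, 4, 2]) = 1111111111011110110 (19 bits)


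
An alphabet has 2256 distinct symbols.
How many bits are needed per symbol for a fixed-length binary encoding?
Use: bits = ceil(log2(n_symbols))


log2(2256) = 11.1396
Bracket: 2^11 = 2048 < 2256 <= 2^12 = 4096
So ceil(log2(2256)) = 12

bits = ceil(log2(2256)) = ceil(11.1396) = 12 bits


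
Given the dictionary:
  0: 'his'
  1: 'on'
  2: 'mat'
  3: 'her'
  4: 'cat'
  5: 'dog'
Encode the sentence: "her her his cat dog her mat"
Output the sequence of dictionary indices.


Look up each word in the dictionary:
  'her' -> 3
  'her' -> 3
  'his' -> 0
  'cat' -> 4
  'dog' -> 5
  'her' -> 3
  'mat' -> 2

Encoded: [3, 3, 0, 4, 5, 3, 2]


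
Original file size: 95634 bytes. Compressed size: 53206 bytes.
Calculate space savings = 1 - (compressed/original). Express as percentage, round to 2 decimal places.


ratio = compressed/original = 53206/95634 = 0.55635
savings = 1 - ratio = 1 - 0.55635 = 0.44365
as a percentage: 0.44365 * 100 = 44.36%

Space savings = 1 - 53206/95634 = 44.36%


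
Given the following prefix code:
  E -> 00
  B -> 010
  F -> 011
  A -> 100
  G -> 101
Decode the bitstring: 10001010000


Decoding step by step:
Bits 100 -> A
Bits 010 -> B
Bits 100 -> A
Bits 00 -> E


Decoded message: ABAE


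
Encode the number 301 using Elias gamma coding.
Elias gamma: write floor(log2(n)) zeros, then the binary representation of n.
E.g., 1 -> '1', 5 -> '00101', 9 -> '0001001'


num_bits = floor(log2(301)) + 1 = 9
leading_zeros = num_bits - 1 = 8
binary(301) = 100101101

Elias gamma(301) = '00000000' + '100101101' = 00000000100101101 (17 bits)


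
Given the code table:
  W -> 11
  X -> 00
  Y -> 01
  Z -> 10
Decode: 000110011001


Decoding:
00 -> X
01 -> Y
10 -> Z
01 -> Y
10 -> Z
01 -> Y


Result: XYZYZY


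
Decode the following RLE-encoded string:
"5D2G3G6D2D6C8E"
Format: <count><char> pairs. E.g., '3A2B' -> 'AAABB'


Expanding each <count><char> pair:
  5D -> 'DDDDD'
  2G -> 'GG'
  3G -> 'GGG'
  6D -> 'DDDDDD'
  2D -> 'DD'
  6C -> 'CCCCCC'
  8E -> 'EEEEEEEE'

Decoded = DDDDDGGGGGDDDDDDDDCCCCCCEEEEEEEE


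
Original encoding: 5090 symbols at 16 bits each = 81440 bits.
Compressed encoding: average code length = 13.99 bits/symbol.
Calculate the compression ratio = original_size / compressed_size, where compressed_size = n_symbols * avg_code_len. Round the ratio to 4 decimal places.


original_size = n_symbols * orig_bits = 5090 * 16 = 81440 bits
compressed_size = n_symbols * avg_code_len = 5090 * 13.99 = 71209.1 bits
ratio = original_size / compressed_size = 81440 / 71209.1 = 1.1437

Compression ratio = 1.1437


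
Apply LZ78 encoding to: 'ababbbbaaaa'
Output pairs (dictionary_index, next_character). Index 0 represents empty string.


LZ78 encoding steps:
Dictionary: {0: ''}
Step 1: w='' (idx 0), next='a' -> output (0, 'a'), add 'a' as idx 1
Step 2: w='' (idx 0), next='b' -> output (0, 'b'), add 'b' as idx 2
Step 3: w='a' (idx 1), next='b' -> output (1, 'b'), add 'ab' as idx 3
Step 4: w='b' (idx 2), next='b' -> output (2, 'b'), add 'bb' as idx 4
Step 5: w='b' (idx 2), next='a' -> output (2, 'a'), add 'ba' as idx 5
Step 6: w='a' (idx 1), next='a' -> output (1, 'a'), add 'aa' as idx 6
Step 7: w='a' (idx 1), end of input -> output (1, '')


Encoded: [(0, 'a'), (0, 'b'), (1, 'b'), (2, 'b'), (2, 'a'), (1, 'a'), (1, '')]


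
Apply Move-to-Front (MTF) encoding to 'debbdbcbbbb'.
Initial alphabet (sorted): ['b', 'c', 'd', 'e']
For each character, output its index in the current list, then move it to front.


MTF encoding:
'd': index 2 in ['b', 'c', 'd', 'e'] -> ['d', 'b', 'c', 'e']
'e': index 3 in ['d', 'b', 'c', 'e'] -> ['e', 'd', 'b', 'c']
'b': index 2 in ['e', 'd', 'b', 'c'] -> ['b', 'e', 'd', 'c']
'b': index 0 in ['b', 'e', 'd', 'c'] -> ['b', 'e', 'd', 'c']
'd': index 2 in ['b', 'e', 'd', 'c'] -> ['d', 'b', 'e', 'c']
'b': index 1 in ['d', 'b', 'e', 'c'] -> ['b', 'd', 'e', 'c']
'c': index 3 in ['b', 'd', 'e', 'c'] -> ['c', 'b', 'd', 'e']
'b': index 1 in ['c', 'b', 'd', 'e'] -> ['b', 'c', 'd', 'e']
'b': index 0 in ['b', 'c', 'd', 'e'] -> ['b', 'c', 'd', 'e']
'b': index 0 in ['b', 'c', 'd', 'e'] -> ['b', 'c', 'd', 'e']
'b': index 0 in ['b', 'c', 'd', 'e'] -> ['b', 'c', 'd', 'e']


Output: [2, 3, 2, 0, 2, 1, 3, 1, 0, 0, 0]


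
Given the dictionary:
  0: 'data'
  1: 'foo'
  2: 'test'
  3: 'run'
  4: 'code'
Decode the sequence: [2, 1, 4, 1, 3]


Look up each index in the dictionary:
  2 -> 'test'
  1 -> 'foo'
  4 -> 'code'
  1 -> 'foo'
  3 -> 'run'

Decoded: "test foo code foo run"


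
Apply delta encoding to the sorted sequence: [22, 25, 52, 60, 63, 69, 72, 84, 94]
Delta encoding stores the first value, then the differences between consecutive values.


First value: 22
Deltas:
  25 - 22 = 3
  52 - 25 = 27
  60 - 52 = 8
  63 - 60 = 3
  69 - 63 = 6
  72 - 69 = 3
  84 - 72 = 12
  94 - 84 = 10


Delta encoded: [22, 3, 27, 8, 3, 6, 3, 12, 10]


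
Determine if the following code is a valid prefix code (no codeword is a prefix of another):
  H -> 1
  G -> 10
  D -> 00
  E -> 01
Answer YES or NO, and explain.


Checking each pair (does one codeword prefix another?):
  H='1' vs G='10': prefix -- VIOLATION

NO -- this is NOT a valid prefix code. H (1) is a prefix of G (10).


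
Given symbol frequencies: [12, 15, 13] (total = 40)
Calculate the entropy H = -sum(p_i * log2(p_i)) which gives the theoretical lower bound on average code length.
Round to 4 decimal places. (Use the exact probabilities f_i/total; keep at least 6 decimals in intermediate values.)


Per-symbol terms -p_i * log2(p_i) with p_i = f_i/40:
  p = 12/40 = 0.300000: log2(p) = -1.736966, -p*log2(p) = 0.521090
  p = 15/40 = 0.375000: log2(p) = -1.415037, -p*log2(p) = 0.530639
  p = 13/40 = 0.325000: log2(p) = -1.621488, -p*log2(p) = 0.526984
H = 0.521090 + 0.530639 + 0.526984 = 1.578713

H = 1.5787 bits/symbol


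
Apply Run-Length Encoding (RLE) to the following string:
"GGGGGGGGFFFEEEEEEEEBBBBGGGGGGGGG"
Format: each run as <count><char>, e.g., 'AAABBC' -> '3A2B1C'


Scanning runs left to right:
  i=0: run of 'G' x 8 -> '8G'
  i=8: run of 'F' x 3 -> '3F'
  i=11: run of 'E' x 8 -> '8E'
  i=19: run of 'B' x 4 -> '4B'
  i=23: run of 'G' x 9 -> '9G'

RLE = 8G3F8E4B9G


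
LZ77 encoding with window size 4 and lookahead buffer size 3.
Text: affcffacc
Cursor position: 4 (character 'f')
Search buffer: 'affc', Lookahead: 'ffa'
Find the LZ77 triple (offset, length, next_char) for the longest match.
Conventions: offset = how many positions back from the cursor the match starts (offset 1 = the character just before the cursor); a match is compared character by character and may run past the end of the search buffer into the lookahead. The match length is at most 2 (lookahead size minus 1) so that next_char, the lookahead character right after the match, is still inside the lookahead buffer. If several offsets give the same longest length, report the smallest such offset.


Try each offset into the search buffer:
  offset=1 (pos 3, char 'c'): match length 0
  offset=2 (pos 2, char 'f'): match length 1
  offset=3 (pos 1, char 'f'): match length 2
  offset=4 (pos 0, char 'a'): match length 0
Longest match has length 2 at offset 3.
next_char = character at position 4 + 2 = 6 -> 'a'

Best match: offset=3, length=2 (matching 'ff' starting at position 1)
LZ77 triple: (3, 2, 'a')


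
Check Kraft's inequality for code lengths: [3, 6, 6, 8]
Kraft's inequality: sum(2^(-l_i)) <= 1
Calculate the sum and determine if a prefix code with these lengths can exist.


Sum = 2^(-3) + 2^(-6) + 2^(-6) + 2^(-8)
    = 0.125 + 0.015625 + 0.015625 + 0.00390625
    = 41/256 = 0.16015625
Since 0.16015625 <= 1, Kraft's inequality IS satisfied.
A prefix code with these lengths CAN exist.

Kraft sum = 0.16015625. Satisfied.


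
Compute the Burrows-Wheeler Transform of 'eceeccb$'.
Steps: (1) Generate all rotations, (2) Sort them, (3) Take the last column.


Rotations (sorted):
  0: $eceeccb -> last char: b
  1: b$eceecc -> last char: c
  2: cb$eceec -> last char: c
  3: ccb$ecee -> last char: e
  4: ceeccb$e -> last char: e
  5: eccb$ece -> last char: e
  6: eceeccb$ -> last char: $
  7: eeccb$ec -> last char: c


BWT = bcceee$c


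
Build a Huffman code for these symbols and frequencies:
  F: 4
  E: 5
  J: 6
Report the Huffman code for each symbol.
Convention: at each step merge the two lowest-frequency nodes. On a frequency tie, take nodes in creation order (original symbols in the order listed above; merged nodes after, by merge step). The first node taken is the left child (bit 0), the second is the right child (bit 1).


Huffman tree construction:
Step 1: Merge F(4) + E(5) = 9
Step 2: Merge J(6) + (F+E)(9) = 15
Read each symbol's code off the tree from the root (left child = 0, right child = 1).

Codes:
  F: 10 (length 2)
  E: 11 (length 2)
  J: 0 (length 1)
Average code length: 24/15 = 1.6000 bits/symbol


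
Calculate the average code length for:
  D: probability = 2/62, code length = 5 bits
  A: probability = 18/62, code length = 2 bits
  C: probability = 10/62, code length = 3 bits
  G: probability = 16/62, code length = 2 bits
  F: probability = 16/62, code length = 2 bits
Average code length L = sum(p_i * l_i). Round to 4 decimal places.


Weighted contributions p_i * l_i:
  D: (2/62) * 5 = 10/62
  A: (18/62) * 2 = 36/62
  C: (10/62) * 3 = 30/62
  G: (16/62) * 2 = 32/62
  F: (16/62) * 2 = 32/62
Sum = (10 + 36 + 30 + 32 + 32)/62 = 140/62

L = 140/62 = 2.2581 bits/symbol
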